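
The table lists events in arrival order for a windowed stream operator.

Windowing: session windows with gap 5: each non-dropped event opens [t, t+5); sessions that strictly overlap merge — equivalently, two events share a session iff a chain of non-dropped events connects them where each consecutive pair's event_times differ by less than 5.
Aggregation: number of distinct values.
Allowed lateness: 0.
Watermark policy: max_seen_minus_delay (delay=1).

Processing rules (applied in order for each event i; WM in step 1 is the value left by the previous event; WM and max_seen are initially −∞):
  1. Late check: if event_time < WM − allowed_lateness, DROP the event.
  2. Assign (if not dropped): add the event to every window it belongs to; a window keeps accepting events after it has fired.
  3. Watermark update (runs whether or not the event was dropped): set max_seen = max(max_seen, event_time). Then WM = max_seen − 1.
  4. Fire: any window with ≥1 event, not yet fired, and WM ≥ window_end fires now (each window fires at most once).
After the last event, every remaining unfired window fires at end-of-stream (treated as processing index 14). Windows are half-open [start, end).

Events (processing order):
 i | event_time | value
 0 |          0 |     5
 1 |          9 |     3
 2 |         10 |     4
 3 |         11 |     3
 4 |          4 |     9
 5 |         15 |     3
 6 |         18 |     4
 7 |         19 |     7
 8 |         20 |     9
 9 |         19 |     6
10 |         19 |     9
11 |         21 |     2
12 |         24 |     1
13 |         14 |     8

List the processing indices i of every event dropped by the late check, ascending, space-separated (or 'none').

i=0 t=0 v=5: → [0,5); WM=-1
i=1 t=9 v=3: → [9,14); WM=8
i=2 t=10 v=4: → [9,15); WM=9
i=3 t=11 v=3: → [9,16); WM=10
i=4 t=4 v=9: DROP (t<10-0); WM=10
i=5 t=15 v=3: → [9,20); WM=14
i=6 t=18 v=4: → [9,23); WM=17
i=7 t=19 v=7: → [9,24); WM=18
i=8 t=20 v=9: → [9,25); WM=19
i=9 t=19 v=6: → [9,25); WM=19
i=10 t=19 v=9: → [9,25); WM=19
i=11 t=21 v=2: → [9,26); WM=20
i=12 t=24 v=1: → [9,29); WM=23
i=13 t=14 v=8: DROP (t<23-0); WM=23

4 13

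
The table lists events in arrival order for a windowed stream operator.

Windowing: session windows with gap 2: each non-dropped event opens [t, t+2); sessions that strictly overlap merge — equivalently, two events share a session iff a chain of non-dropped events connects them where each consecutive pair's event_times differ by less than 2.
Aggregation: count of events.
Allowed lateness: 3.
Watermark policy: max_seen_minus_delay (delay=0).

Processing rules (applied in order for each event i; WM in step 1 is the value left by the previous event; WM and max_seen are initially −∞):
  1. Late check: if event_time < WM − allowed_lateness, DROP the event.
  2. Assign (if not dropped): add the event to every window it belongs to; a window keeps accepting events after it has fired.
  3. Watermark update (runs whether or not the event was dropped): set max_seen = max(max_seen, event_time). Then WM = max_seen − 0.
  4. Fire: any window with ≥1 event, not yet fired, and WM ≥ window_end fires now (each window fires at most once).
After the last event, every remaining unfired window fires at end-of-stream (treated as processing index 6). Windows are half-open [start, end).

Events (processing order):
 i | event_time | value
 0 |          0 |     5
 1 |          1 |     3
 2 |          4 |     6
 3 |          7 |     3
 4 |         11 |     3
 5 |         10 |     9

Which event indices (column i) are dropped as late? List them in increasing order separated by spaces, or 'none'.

i=0 t=0 v=5: → [0,2); WM=0
i=1 t=1 v=3: → [0,3); WM=1
i=2 t=4 v=6: → [4,6); WM=4
i=3 t=7 v=3: → [7,9); WM=7
i=4 t=11 v=3: → [11,13); WM=11
i=5 t=10 v=9: → [10,13); WM=11

none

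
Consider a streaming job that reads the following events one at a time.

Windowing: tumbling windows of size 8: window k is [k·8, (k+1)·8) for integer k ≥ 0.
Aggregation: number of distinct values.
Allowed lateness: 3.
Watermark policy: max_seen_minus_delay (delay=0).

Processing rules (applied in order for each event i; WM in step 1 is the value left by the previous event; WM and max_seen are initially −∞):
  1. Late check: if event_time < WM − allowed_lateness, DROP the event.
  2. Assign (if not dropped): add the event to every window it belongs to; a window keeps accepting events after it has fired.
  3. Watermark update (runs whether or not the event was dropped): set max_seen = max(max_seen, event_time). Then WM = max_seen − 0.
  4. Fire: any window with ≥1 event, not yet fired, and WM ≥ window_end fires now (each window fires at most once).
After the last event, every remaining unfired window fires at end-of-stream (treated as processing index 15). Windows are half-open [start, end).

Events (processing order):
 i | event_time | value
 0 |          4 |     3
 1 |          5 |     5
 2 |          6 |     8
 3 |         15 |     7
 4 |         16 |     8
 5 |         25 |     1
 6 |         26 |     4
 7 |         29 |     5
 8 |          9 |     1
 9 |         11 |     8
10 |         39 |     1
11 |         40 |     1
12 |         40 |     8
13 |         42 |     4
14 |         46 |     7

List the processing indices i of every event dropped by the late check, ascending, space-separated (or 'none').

i=0 t=4 v=3: → [0,8); WM=4
i=1 t=5 v=5: → [0,8); WM=5
i=2 t=6 v=8: → [0,8); WM=6
i=3 t=15 v=7: → [8,16); WM=15; [0,8) fires=3
i=4 t=16 v=8: → [16,24); WM=16; [8,16) fires=1
i=5 t=25 v=1: → [24,32); WM=25; [16,24) fires=1
i=6 t=26 v=4: → [24,32); WM=26
i=7 t=29 v=5: → [24,32); WM=29
i=8 t=9 v=1: DROP (t<29-3); WM=29
i=9 t=11 v=8: DROP (t<29-3); WM=29
i=10 t=39 v=1: → [32,40); WM=39; [24,32) fires=3
i=11 t=40 v=1: → [40,48); WM=40; [32,40) fires=1
i=12 t=40 v=8: → [40,48); WM=40
i=13 t=42 v=4: → [40,48); WM=42
i=14 t=46 v=7: → [40,48); WM=46

8 9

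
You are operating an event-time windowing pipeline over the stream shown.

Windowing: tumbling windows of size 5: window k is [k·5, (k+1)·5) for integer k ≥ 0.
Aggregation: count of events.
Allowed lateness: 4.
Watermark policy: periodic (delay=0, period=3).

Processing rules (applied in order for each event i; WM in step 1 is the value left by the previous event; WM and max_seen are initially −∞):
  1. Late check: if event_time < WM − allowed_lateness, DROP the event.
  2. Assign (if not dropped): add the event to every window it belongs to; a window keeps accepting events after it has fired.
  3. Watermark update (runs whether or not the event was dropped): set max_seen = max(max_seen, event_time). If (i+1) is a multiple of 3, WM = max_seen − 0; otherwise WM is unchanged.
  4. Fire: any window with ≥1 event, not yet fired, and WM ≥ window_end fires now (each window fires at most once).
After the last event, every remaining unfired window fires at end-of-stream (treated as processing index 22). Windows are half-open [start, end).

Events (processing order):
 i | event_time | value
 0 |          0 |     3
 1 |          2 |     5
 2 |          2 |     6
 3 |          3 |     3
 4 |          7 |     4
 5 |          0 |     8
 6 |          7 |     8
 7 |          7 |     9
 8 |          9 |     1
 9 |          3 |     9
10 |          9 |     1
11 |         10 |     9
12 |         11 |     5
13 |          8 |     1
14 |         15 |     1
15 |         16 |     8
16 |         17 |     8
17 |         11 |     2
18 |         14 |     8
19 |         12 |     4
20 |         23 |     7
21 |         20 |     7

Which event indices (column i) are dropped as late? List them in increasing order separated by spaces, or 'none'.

i=0 t=0 v=3: → [0,5); WM=−∞
i=1 t=2 v=5: → [0,5); WM=−∞
i=2 t=2 v=6: → [0,5); WM=2
i=3 t=3 v=3: → [0,5); WM=2
i=4 t=7 v=4: → [5,10); WM=2
i=5 t=0 v=8: → [0,5); WM=7; [0,5) fires=5
i=6 t=7 v=8: → [5,10); WM=7
i=7 t=7 v=9: → [5,10); WM=7
i=8 t=9 v=1: → [5,10); WM=9
i=9 t=3 v=9: DROP (t<9-4); WM=9
i=10 t=9 v=1: → [5,10); WM=9
i=11 t=10 v=9: → [10,15); WM=10; [5,10) fires=5
i=12 t=11 v=5: → [10,15); WM=10
i=13 t=8 v=1: → [5,10); WM=10
i=14 t=15 v=1: → [15,20); WM=15; [10,15) fires=2
i=15 t=16 v=8: → [15,20); WM=15
i=16 t=17 v=8: → [15,20); WM=15
i=17 t=11 v=2: → [10,15); WM=17
i=18 t=14 v=8: → [10,15); WM=17
i=19 t=12 v=4: DROP (t<17-4); WM=17
i=20 t=23 v=7: → [20,25); WM=23; [15,20) fires=3
i=21 t=20 v=7: → [20,25); WM=23

9 19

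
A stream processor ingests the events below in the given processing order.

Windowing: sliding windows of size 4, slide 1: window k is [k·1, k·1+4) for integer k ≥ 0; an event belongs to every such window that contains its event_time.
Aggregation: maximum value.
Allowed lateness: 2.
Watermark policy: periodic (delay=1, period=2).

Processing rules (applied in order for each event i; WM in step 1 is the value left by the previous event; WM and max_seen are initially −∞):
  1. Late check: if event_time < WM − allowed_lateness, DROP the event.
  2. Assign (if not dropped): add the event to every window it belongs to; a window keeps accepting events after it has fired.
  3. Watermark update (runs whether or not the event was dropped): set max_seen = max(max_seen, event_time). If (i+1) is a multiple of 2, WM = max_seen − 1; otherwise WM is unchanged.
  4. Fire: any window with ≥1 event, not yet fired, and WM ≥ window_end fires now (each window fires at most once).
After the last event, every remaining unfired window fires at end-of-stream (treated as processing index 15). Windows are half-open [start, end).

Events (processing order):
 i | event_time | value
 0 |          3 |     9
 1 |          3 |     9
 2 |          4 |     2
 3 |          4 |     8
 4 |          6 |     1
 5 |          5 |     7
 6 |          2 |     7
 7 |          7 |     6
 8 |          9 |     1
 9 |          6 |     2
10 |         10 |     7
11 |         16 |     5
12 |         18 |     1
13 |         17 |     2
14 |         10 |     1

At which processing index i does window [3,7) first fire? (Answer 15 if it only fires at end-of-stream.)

9

i=0 t=3 v=9: → [3,7),[2,6),[1,5),[0,4); WM=−∞
i=1 t=3 v=9: → [3,7),[2,6),[1,5),[0,4); WM=2
i=2 t=4 v=2: → [4,8),[3,7),[2,6),[1,5); WM=2
i=3 t=4 v=8: → [4,8),[3,7),[2,6),[1,5); WM=3
i=4 t=6 v=1: → [6,10),[5,9),[4,8),[3,7); WM=3
i=5 t=5 v=7: → [5,9),[4,8),[3,7),[2,6); WM=5; [0,4) fires=9 [1,5) fires=9
i=6 t=2 v=7: DROP (t<5-2); WM=5
i=7 t=7 v=6: → [7,11),[6,10),[5,9),[4,8); WM=6; [2,6) fires=9
i=8 t=9 v=1: → [9,13),[8,12),[7,11),[6,10); WM=6
i=9 t=6 v=2: → [6,10),[5,9),[4,8),[3,7); WM=8; [3,7) fires=9 [4,8) fires=8
i=10 t=10 v=7: → [10,14),[9,13),[8,12),[7,11); WM=8
i=11 t=16 v=5: → [16,20),[15,19),[14,18),[13,17); WM=15; [5,9) fires=7 [6,10) fires=6 [7,11) fires=7 [8,12) fires=7 [9,13) fires=7 [10,14) fires=7
i=12 t=18 v=1: → [18,22),[17,21),[16,20),[15,19); WM=15
i=13 t=17 v=2: → [17,21),[16,20),[15,19),[14,18); WM=17; [13,17) fires=5
i=14 t=10 v=1: DROP (t<17-2); WM=17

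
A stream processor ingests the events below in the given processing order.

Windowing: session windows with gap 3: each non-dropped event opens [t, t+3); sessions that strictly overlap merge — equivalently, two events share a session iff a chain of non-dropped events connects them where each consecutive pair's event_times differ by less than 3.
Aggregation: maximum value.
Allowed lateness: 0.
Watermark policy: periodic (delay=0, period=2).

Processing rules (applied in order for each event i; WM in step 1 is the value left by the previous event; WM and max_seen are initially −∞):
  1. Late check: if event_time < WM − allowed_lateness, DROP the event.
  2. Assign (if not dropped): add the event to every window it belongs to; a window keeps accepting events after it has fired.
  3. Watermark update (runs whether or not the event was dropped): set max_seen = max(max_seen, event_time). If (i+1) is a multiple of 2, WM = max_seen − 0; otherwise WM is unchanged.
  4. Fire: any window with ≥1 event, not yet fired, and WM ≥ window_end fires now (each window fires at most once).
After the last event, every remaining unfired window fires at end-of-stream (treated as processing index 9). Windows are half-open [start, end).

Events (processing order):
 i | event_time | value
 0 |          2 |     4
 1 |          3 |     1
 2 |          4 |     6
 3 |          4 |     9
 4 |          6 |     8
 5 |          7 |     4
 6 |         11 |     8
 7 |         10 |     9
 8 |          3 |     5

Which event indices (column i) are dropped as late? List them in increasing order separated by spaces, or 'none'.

i=0 t=2 v=4: → [2,5); WM=−∞
i=1 t=3 v=1: → [2,6); WM=3
i=2 t=4 v=6: → [2,7); WM=3
i=3 t=4 v=9: → [2,7); WM=4
i=4 t=6 v=8: → [2,9); WM=4
i=5 t=7 v=4: → [2,10); WM=7
i=6 t=11 v=8: → [11,14); WM=7
i=7 t=10 v=9: → [10,14); WM=11
i=8 t=3 v=5: DROP (t<11-0); WM=11

8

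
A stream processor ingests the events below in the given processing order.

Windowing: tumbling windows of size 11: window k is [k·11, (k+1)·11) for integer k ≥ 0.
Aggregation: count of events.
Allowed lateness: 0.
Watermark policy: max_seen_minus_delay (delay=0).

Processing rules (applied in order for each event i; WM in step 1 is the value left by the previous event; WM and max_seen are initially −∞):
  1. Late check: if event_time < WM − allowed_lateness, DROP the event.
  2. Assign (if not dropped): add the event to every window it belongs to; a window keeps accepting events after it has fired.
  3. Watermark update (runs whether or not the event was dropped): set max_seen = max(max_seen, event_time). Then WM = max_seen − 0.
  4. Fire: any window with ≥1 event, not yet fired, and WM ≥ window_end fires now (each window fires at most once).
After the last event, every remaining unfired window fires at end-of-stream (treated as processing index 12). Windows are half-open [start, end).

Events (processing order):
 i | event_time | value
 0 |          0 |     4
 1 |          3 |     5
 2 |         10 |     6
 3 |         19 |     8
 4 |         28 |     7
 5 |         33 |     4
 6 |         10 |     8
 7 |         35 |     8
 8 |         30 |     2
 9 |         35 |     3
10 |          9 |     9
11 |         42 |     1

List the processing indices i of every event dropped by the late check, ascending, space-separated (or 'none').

i=0 t=0 v=4: → [0,11); WM=0
i=1 t=3 v=5: → [0,11); WM=3
i=2 t=10 v=6: → [0,11); WM=10
i=3 t=19 v=8: → [11,22); WM=19; [0,11) fires=3
i=4 t=28 v=7: → [22,33); WM=28; [11,22) fires=1
i=5 t=33 v=4: → [33,44); WM=33; [22,33) fires=1
i=6 t=10 v=8: DROP (t<33-0); WM=33
i=7 t=35 v=8: → [33,44); WM=35
i=8 t=30 v=2: DROP (t<35-0); WM=35
i=9 t=35 v=3: → [33,44); WM=35
i=10 t=9 v=9: DROP (t<35-0); WM=35
i=11 t=42 v=1: → [33,44); WM=42

6 8 10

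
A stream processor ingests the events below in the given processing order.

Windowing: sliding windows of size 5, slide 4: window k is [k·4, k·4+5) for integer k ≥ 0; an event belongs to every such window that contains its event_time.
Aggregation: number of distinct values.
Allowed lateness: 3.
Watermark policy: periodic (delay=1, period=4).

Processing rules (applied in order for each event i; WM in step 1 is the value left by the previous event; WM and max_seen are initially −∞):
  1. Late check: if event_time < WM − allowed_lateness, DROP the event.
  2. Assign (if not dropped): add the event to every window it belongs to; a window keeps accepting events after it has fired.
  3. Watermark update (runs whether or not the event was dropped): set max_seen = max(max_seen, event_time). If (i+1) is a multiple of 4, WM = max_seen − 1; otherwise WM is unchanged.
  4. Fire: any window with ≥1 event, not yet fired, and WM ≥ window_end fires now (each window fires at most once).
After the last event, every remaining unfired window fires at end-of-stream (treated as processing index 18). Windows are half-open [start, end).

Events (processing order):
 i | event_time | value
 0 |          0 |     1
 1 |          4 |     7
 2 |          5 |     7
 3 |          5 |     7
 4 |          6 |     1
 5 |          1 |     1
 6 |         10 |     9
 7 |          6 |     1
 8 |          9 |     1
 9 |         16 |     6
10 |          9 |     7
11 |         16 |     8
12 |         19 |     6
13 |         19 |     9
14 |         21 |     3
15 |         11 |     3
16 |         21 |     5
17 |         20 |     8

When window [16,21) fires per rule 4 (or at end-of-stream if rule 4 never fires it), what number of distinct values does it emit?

i=0 t=0 v=1: → [0,5); WM=−∞
i=1 t=4 v=7: → [4,9),[0,5); WM=−∞
i=2 t=5 v=7: → [4,9); WM=−∞
i=3 t=5 v=7: → [4,9); WM=4
i=4 t=6 v=1: → [4,9); WM=4
i=5 t=1 v=1: → [0,5); WM=4
i=6 t=10 v=9: → [8,13); WM=4
i=7 t=6 v=1: → [4,9); WM=9; [0,5) fires=2 [4,9) fires=2
i=8 t=9 v=1: → [8,13); WM=9
i=9 t=16 v=6: → [16,21),[12,17); WM=9
i=10 t=9 v=7: → [8,13); WM=9
i=11 t=16 v=8: → [16,21),[12,17); WM=15; [8,13) fires=3
i=12 t=19 v=6: → [16,21); WM=15
i=13 t=19 v=9: → [16,21); WM=15
i=14 t=21 v=3: → [20,25); WM=15
i=15 t=11 v=3: DROP (t<15-3); WM=20; [12,17) fires=2
i=16 t=21 v=5: → [20,25); WM=20
i=17 t=20 v=8: → [20,25),[16,21); WM=20

3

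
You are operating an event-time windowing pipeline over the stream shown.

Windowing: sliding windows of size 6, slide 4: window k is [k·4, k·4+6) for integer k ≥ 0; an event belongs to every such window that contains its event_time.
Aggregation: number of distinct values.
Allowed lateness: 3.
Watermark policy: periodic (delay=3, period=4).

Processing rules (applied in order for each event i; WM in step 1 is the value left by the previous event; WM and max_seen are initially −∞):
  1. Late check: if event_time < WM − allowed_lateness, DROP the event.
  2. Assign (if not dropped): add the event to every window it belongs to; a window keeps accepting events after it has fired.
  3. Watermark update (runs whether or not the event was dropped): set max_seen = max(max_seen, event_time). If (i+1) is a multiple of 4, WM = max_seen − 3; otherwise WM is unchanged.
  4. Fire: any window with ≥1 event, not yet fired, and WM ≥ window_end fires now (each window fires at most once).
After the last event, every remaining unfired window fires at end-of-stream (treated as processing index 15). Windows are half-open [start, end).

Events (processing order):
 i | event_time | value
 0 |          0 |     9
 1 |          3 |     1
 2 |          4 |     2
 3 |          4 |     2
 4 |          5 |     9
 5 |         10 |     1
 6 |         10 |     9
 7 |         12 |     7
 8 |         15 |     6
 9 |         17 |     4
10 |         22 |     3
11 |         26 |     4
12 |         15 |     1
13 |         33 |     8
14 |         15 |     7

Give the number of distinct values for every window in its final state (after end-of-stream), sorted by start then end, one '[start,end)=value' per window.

[0,6)=3 [4,10)=2 [8,14)=3 [12,18)=3 [16,22)=1 [20,26)=1 [24,30)=1 [28,34)=1 [32,38)=1

i=0 t=0 v=9: → [0,6); WM=−∞
i=1 t=3 v=1: → [0,6); WM=−∞
i=2 t=4 v=2: → [4,10),[0,6); WM=−∞
i=3 t=4 v=2: → [4,10),[0,6); WM=1
i=4 t=5 v=9: → [4,10),[0,6); WM=1
i=5 t=10 v=1: → [8,14); WM=1
i=6 t=10 v=9: → [8,14); WM=1
i=7 t=12 v=7: → [12,18),[8,14); WM=9; [0,6) fires=3
i=8 t=15 v=6: → [12,18); WM=9
i=9 t=17 v=4: → [16,22),[12,18); WM=9
i=10 t=22 v=3: → [20,26); WM=9
i=11 t=26 v=4: → [24,30); WM=23; [4,10) fires=2 [8,14) fires=3 [12,18) fires=3 [16,22) fires=1
i=12 t=15 v=1: DROP (t<23-3); WM=23
i=13 t=33 v=8: → [32,38),[28,34); WM=23
i=14 t=15 v=7: DROP (t<23-3); WM=23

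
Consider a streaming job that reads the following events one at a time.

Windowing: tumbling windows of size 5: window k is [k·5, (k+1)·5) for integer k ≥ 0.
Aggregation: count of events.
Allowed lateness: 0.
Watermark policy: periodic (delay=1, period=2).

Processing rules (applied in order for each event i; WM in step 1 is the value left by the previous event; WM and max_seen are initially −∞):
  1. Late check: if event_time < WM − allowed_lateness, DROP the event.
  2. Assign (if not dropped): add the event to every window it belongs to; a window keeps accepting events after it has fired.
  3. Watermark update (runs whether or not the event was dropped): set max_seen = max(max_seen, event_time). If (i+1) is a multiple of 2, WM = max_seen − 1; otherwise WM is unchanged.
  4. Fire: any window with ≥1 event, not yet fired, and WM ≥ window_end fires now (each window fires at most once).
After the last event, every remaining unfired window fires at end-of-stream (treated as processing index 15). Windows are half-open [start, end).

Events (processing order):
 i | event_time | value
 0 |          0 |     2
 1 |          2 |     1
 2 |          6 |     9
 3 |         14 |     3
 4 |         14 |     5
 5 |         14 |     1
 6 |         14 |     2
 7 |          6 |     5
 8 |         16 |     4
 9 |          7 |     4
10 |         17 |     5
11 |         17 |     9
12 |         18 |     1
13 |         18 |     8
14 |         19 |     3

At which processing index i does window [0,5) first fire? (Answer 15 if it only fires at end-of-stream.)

3

i=0 t=0 v=2: → [0,5); WM=−∞
i=1 t=2 v=1: → [0,5); WM=1
i=2 t=6 v=9: → [5,10); WM=1
i=3 t=14 v=3: → [10,15); WM=13; [0,5) fires=2 [5,10) fires=1
i=4 t=14 v=5: → [10,15); WM=13
i=5 t=14 v=1: → [10,15); WM=13
i=6 t=14 v=2: → [10,15); WM=13
i=7 t=6 v=5: DROP (t<13-0); WM=13
i=8 t=16 v=4: → [15,20); WM=13
i=9 t=7 v=4: DROP (t<13-0); WM=15; [10,15) fires=4
i=10 t=17 v=5: → [15,20); WM=15
i=11 t=17 v=9: → [15,20); WM=16
i=12 t=18 v=1: → [15,20); WM=16
i=13 t=18 v=8: → [15,20); WM=17
i=14 t=19 v=3: → [15,20); WM=17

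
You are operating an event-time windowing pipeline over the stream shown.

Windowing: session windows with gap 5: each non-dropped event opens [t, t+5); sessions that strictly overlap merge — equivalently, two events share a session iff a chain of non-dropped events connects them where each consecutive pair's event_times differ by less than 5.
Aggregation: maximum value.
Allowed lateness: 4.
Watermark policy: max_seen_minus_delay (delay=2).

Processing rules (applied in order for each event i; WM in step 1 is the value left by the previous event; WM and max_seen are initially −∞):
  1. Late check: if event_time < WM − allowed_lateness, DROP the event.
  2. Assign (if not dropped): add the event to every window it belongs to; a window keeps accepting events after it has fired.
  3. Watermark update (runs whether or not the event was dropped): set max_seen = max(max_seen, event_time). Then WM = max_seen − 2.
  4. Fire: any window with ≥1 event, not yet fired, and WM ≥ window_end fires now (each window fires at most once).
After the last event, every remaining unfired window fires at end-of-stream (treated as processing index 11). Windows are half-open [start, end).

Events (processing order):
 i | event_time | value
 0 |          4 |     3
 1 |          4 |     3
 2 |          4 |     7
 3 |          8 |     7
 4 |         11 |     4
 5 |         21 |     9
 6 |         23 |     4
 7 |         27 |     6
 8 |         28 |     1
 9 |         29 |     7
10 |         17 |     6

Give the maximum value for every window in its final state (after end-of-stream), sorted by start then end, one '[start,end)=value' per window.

i=0 t=4 v=3: → [4,9); WM=2
i=1 t=4 v=3: → [4,9); WM=2
i=2 t=4 v=7: → [4,9); WM=2
i=3 t=8 v=7: → [4,13); WM=6
i=4 t=11 v=4: → [4,16); WM=9
i=5 t=21 v=9: → [21,26); WM=19
i=6 t=23 v=4: → [21,28); WM=21
i=7 t=27 v=6: → [21,32); WM=25
i=8 t=28 v=1: → [21,33); WM=26
i=9 t=29 v=7: → [21,34); WM=27
i=10 t=17 v=6: DROP (t<27-4); WM=27

[4,16)=7 [21,34)=9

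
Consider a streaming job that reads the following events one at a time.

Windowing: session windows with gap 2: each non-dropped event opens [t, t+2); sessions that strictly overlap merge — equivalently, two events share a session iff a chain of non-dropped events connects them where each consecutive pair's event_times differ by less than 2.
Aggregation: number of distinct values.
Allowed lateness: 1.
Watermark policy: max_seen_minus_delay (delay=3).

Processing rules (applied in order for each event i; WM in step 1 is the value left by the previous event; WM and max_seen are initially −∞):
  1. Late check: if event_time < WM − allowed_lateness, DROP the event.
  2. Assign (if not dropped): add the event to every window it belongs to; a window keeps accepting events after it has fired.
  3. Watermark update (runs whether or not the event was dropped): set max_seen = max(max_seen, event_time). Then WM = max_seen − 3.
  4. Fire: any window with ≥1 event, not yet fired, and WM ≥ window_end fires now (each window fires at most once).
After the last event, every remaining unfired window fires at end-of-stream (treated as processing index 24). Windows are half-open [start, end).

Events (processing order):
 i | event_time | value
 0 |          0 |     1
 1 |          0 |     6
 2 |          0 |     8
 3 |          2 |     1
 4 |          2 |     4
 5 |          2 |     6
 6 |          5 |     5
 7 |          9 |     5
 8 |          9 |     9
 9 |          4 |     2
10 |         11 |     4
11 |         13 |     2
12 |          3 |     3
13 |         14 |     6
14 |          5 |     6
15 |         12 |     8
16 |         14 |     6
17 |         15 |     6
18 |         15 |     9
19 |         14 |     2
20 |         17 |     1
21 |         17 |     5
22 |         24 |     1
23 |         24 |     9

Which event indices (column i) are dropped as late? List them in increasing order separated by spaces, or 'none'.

9 12 14

i=0 t=0 v=1: → [0,2); WM=-3
i=1 t=0 v=6: → [0,2); WM=-3
i=2 t=0 v=8: → [0,2); WM=-3
i=3 t=2 v=1: → [2,4); WM=-1
i=4 t=2 v=4: → [2,4); WM=-1
i=5 t=2 v=6: → [2,4); WM=-1
i=6 t=5 v=5: → [5,7); WM=2
i=7 t=9 v=5: → [9,11); WM=6
i=8 t=9 v=9: → [9,11); WM=6
i=9 t=4 v=2: DROP (t<6-1); WM=6
i=10 t=11 v=4: → [11,13); WM=8
i=11 t=13 v=2: → [13,15); WM=10
i=12 t=3 v=3: DROP (t<10-1); WM=10
i=13 t=14 v=6: → [13,16); WM=11
i=14 t=5 v=6: DROP (t<11-1); WM=11
i=15 t=12 v=8: → [11,16); WM=11
i=16 t=14 v=6: → [11,16); WM=11
i=17 t=15 v=6: → [11,17); WM=12
i=18 t=15 v=9: → [11,17); WM=12
i=19 t=14 v=2: → [11,17); WM=12
i=20 t=17 v=1: → [17,19); WM=14
i=21 t=17 v=5: → [17,19); WM=14
i=22 t=24 v=1: → [24,26); WM=21
i=23 t=24 v=9: → [24,26); WM=21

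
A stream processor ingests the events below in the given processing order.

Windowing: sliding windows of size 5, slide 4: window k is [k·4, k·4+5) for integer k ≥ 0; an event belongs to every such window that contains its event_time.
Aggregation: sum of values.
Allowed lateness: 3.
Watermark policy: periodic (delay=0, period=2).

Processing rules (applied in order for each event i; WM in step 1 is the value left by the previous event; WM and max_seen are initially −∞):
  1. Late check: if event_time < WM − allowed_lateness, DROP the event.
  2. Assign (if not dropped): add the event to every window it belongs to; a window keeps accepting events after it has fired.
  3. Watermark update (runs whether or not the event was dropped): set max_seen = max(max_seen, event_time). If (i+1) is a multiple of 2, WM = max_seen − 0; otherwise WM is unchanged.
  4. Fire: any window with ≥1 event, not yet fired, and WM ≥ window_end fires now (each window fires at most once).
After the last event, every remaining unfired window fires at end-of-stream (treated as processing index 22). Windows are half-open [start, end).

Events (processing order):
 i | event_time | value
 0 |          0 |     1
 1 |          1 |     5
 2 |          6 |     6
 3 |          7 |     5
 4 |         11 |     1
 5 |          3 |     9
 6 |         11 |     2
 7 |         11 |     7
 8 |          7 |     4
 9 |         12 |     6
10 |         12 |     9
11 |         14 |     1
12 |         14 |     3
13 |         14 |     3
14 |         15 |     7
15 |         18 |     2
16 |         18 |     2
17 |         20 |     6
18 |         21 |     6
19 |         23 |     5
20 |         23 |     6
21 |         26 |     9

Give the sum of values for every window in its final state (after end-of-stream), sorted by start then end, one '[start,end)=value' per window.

[0,5)=6 [4,9)=11 [8,13)=25 [12,17)=29 [16,21)=10 [20,25)=23 [24,29)=9

i=0 t=0 v=1: → [0,5); WM=−∞
i=1 t=1 v=5: → [0,5); WM=1
i=2 t=6 v=6: → [4,9); WM=1
i=3 t=7 v=5: → [4,9); WM=7; [0,5) fires=6
i=4 t=11 v=1: → [8,13); WM=7
i=5 t=3 v=9: DROP (t<7-3); WM=11; [4,9) fires=11
i=6 t=11 v=2: → [8,13); WM=11
i=7 t=11 v=7: → [8,13); WM=11
i=8 t=7 v=4: DROP (t<11-3); WM=11
i=9 t=12 v=6: → [12,17),[8,13); WM=12
i=10 t=12 v=9: → [12,17),[8,13); WM=12
i=11 t=14 v=1: → [12,17); WM=14; [8,13) fires=25
i=12 t=14 v=3: → [12,17); WM=14
i=13 t=14 v=3: → [12,17); WM=14
i=14 t=15 v=7: → [12,17); WM=14
i=15 t=18 v=2: → [16,21); WM=18; [12,17) fires=29
i=16 t=18 v=2: → [16,21); WM=18
i=17 t=20 v=6: → [20,25),[16,21); WM=20
i=18 t=21 v=6: → [20,25); WM=20
i=19 t=23 v=5: → [20,25); WM=23; [16,21) fires=10
i=20 t=23 v=6: → [20,25); WM=23
i=21 t=26 v=9: → [24,29); WM=26; [20,25) fires=23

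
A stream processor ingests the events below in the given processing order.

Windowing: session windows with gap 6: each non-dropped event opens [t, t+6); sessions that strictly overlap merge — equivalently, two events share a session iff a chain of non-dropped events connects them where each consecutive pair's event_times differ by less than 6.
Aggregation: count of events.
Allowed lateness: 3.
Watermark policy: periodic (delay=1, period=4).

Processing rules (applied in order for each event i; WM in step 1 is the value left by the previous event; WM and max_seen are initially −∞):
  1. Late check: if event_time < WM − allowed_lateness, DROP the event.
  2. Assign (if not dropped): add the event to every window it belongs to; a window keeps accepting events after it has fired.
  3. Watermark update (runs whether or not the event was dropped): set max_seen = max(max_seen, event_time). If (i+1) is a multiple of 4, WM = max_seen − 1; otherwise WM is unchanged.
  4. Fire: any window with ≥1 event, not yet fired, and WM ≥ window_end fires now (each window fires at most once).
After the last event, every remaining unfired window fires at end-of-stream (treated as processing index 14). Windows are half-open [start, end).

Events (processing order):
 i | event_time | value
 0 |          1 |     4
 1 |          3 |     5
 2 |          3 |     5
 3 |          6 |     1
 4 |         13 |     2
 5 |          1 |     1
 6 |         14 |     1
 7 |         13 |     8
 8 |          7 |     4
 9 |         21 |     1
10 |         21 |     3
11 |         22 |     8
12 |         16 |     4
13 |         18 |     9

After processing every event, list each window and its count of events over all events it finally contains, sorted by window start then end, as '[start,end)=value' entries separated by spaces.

[1,12)=4 [13,28)=7

i=0 t=1 v=4: → [1,7); WM=−∞
i=1 t=3 v=5: → [1,9); WM=−∞
i=2 t=3 v=5: → [1,9); WM=−∞
i=3 t=6 v=1: → [1,12); WM=5
i=4 t=13 v=2: → [13,19); WM=5
i=5 t=1 v=1: DROP (t<5-3); WM=5
i=6 t=14 v=1: → [13,20); WM=5
i=7 t=13 v=8: → [13,20); WM=13
i=8 t=7 v=4: DROP (t<13-3); WM=13
i=9 t=21 v=1: → [21,27); WM=13
i=10 t=21 v=3: → [21,27); WM=13
i=11 t=22 v=8: → [21,28); WM=21
i=12 t=16 v=4: DROP (t<21-3); WM=21
i=13 t=18 v=9: → [13,28); WM=21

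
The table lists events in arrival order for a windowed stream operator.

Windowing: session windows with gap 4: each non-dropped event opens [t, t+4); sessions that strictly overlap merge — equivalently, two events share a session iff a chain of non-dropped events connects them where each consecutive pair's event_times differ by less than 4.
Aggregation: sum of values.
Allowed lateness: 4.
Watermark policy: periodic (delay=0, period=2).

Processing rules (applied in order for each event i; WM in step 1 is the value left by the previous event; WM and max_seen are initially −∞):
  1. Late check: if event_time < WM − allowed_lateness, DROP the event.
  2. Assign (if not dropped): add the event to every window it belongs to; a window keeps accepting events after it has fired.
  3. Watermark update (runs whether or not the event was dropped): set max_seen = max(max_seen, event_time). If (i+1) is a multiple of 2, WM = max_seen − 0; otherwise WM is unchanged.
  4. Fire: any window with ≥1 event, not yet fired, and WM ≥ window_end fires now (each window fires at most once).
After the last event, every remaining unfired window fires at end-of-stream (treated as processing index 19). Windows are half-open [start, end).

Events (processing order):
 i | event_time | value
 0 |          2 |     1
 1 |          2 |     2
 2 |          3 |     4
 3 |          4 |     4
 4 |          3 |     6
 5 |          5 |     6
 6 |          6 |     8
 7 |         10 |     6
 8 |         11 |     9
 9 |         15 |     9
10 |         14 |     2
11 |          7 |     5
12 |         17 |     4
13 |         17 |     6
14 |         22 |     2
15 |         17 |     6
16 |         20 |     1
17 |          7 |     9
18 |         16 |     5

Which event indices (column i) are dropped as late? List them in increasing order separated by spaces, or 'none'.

11 17 18

i=0 t=2 v=1: → [2,6); WM=−∞
i=1 t=2 v=2: → [2,6); WM=2
i=2 t=3 v=4: → [2,7); WM=2
i=3 t=4 v=4: → [2,8); WM=4
i=4 t=3 v=6: → [2,8); WM=4
i=5 t=5 v=6: → [2,9); WM=5
i=6 t=6 v=8: → [2,10); WM=5
i=7 t=10 v=6: → [10,14); WM=10
i=8 t=11 v=9: → [10,15); WM=10
i=9 t=15 v=9: → [15,19); WM=15
i=10 t=14 v=2: → [10,19); WM=15
i=11 t=7 v=5: DROP (t<15-4); WM=15
i=12 t=17 v=4: → [10,21); WM=15
i=13 t=17 v=6: → [10,21); WM=17
i=14 t=22 v=2: → [22,26); WM=17
i=15 t=17 v=6: → [10,21); WM=22
i=16 t=20 v=1: → [10,26); WM=22
i=17 t=7 v=9: DROP (t<22-4); WM=22
i=18 t=16 v=5: DROP (t<22-4); WM=22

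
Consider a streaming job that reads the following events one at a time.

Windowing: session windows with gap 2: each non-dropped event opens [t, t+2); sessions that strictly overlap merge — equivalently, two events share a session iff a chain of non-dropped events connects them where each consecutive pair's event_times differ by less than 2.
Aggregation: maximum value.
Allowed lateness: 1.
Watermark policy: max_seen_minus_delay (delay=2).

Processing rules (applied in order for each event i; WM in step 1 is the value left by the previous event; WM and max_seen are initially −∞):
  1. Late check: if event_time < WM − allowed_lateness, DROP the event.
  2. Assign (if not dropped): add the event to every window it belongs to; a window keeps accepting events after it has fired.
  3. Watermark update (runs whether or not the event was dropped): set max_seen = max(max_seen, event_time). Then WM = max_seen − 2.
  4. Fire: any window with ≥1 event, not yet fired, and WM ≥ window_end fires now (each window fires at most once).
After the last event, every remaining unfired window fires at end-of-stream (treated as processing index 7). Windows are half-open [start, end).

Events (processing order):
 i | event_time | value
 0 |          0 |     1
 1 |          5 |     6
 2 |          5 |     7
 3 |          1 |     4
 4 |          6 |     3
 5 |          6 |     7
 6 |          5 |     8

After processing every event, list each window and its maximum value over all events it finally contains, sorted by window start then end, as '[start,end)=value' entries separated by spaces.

[0,2)=1 [5,8)=8

i=0 t=0 v=1: → [0,2); WM=-2
i=1 t=5 v=6: → [5,7); WM=3
i=2 t=5 v=7: → [5,7); WM=3
i=3 t=1 v=4: DROP (t<3-1); WM=3
i=4 t=6 v=3: → [5,8); WM=4
i=5 t=6 v=7: → [5,8); WM=4
i=6 t=5 v=8: → [5,8); WM=4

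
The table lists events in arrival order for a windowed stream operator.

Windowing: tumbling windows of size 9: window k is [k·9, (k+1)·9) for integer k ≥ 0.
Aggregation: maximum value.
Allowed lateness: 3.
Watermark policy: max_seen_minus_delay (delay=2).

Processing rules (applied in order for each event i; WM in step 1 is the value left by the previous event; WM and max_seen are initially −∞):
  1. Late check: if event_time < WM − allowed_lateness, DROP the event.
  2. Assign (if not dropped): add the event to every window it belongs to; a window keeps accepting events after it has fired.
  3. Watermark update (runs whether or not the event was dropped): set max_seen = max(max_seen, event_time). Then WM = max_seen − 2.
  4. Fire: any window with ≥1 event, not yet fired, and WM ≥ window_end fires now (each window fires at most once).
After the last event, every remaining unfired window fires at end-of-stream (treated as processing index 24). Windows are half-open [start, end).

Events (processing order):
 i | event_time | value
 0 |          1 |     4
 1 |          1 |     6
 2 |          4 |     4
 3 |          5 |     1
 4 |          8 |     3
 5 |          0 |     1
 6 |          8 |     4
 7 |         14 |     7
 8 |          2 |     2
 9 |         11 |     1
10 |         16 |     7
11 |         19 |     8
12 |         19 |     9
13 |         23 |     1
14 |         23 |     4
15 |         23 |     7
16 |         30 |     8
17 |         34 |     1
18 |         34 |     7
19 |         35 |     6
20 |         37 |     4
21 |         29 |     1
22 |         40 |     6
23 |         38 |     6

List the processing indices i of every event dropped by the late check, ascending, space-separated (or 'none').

i=0 t=1 v=4: → [0,9); WM=-1
i=1 t=1 v=6: → [0,9); WM=-1
i=2 t=4 v=4: → [0,9); WM=2
i=3 t=5 v=1: → [0,9); WM=3
i=4 t=8 v=3: → [0,9); WM=6
i=5 t=0 v=1: DROP (t<6-3); WM=6
i=6 t=8 v=4: → [0,9); WM=6
i=7 t=14 v=7: → [9,18); WM=12; [0,9) fires=6
i=8 t=2 v=2: DROP (t<12-3); WM=12
i=9 t=11 v=1: → [9,18); WM=12
i=10 t=16 v=7: → [9,18); WM=14
i=11 t=19 v=8: → [18,27); WM=17
i=12 t=19 v=9: → [18,27); WM=17
i=13 t=23 v=1: → [18,27); WM=21; [9,18) fires=7
i=14 t=23 v=4: → [18,27); WM=21
i=15 t=23 v=7: → [18,27); WM=21
i=16 t=30 v=8: → [27,36); WM=28; [18,27) fires=9
i=17 t=34 v=1: → [27,36); WM=32
i=18 t=34 v=7: → [27,36); WM=32
i=19 t=35 v=6: → [27,36); WM=33
i=20 t=37 v=4: → [36,45); WM=35
i=21 t=29 v=1: DROP (t<35-3); WM=35
i=22 t=40 v=6: → [36,45); WM=38; [27,36) fires=8
i=23 t=38 v=6: → [36,45); WM=38

5 8 21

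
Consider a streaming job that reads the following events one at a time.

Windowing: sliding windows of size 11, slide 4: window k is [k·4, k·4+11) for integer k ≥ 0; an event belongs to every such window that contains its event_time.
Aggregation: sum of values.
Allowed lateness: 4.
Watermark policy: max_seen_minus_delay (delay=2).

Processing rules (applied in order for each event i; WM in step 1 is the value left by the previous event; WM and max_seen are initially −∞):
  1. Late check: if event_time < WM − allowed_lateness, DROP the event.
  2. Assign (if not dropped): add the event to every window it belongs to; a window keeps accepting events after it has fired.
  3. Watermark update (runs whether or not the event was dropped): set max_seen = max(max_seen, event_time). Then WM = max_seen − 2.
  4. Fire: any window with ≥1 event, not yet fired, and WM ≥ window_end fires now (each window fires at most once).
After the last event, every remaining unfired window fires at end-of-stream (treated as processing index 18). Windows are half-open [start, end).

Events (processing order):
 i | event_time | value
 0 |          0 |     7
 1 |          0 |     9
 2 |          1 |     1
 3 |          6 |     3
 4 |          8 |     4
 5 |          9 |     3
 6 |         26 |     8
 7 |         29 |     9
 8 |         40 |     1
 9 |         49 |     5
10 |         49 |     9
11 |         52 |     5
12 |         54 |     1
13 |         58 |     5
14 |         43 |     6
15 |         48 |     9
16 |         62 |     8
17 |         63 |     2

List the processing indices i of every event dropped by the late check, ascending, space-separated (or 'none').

i=0 t=0 v=7: → [0,11); WM=-2
i=1 t=0 v=9: → [0,11); WM=-2
i=2 t=1 v=1: → [0,11); WM=-1
i=3 t=6 v=3: → [4,15),[0,11); WM=4
i=4 t=8 v=4: → [8,19),[4,15),[0,11); WM=6
i=5 t=9 v=3: → [8,19),[4,15),[0,11); WM=7
i=6 t=26 v=8: → [24,35),[20,31),[16,27); WM=24; [0,11) fires=27 [4,15) fires=10 [8,19) fires=7
i=7 t=29 v=9: → [28,39),[24,35),[20,31); WM=27; [16,27) fires=8
i=8 t=40 v=1: → [40,51),[36,47),[32,43); WM=38; [20,31) fires=17 [24,35) fires=17
i=9 t=49 v=5: → [48,59),[44,55),[40,51); WM=47; [28,39) fires=9 [32,43) fires=1 [36,47) fires=1
i=10 t=49 v=9: → [48,59),[44,55),[40,51); WM=47
i=11 t=52 v=5: → [52,63),[48,59),[44,55); WM=50
i=12 t=54 v=1: → [52,63),[48,59),[44,55); WM=52; [40,51) fires=15
i=13 t=58 v=5: → [56,67),[52,63),[48,59); WM=56; [44,55) fires=20
i=14 t=43 v=6: DROP (t<56-4); WM=56
i=15 t=48 v=9: DROP (t<56-4); WM=56
i=16 t=62 v=8: → [60,71),[56,67),[52,63); WM=60; [48,59) fires=25
i=17 t=63 v=2: → [60,71),[56,67); WM=61

14 15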